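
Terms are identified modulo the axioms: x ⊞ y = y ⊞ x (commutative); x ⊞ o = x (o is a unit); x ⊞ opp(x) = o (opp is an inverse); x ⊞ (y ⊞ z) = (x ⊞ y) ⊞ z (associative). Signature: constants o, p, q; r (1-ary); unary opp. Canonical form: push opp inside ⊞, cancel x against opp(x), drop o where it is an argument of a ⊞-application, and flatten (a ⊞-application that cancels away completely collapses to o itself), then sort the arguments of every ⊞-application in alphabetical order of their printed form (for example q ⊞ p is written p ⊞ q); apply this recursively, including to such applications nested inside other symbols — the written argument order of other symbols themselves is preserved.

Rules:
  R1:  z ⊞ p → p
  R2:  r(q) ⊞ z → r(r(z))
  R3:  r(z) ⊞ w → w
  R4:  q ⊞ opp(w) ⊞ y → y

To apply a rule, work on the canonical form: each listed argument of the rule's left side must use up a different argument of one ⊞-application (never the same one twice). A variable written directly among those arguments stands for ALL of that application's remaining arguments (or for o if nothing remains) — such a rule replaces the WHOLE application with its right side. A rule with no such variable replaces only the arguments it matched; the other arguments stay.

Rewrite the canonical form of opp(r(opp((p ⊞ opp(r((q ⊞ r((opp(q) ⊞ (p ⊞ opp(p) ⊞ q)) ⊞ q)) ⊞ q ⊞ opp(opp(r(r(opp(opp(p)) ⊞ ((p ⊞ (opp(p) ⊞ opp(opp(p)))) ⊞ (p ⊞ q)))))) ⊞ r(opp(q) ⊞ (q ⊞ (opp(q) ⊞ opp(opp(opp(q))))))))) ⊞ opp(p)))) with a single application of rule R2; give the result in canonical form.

Canonical form:  opp(r(r(q ⊞ q ⊞ r(opp(q) ⊞ opp(q)) ⊞ r(q) ⊞ r(r(p ⊞ p ⊞ p ⊞ q)))))
Match R2:  consume r(q);  z := q ⊞ q ⊞ r(opp(q) ⊞ opp(q)) ⊞ r(r(p ⊞ p ⊞ p ⊞ q))
The variable takes the whole remainder — replace the entire application.
Giving:  opp(r(r(r(r(q ⊞ q ⊞ r(opp(q) ⊞ opp(q)) ⊞ r(r(p ⊞ p ⊞ p ⊞ q)))))))

Answer: opp(r(r(r(r(q ⊞ q ⊞ r(opp(q) ⊞ opp(q)) ⊞ r(r(p ⊞ p ⊞ p ⊞ q)))))))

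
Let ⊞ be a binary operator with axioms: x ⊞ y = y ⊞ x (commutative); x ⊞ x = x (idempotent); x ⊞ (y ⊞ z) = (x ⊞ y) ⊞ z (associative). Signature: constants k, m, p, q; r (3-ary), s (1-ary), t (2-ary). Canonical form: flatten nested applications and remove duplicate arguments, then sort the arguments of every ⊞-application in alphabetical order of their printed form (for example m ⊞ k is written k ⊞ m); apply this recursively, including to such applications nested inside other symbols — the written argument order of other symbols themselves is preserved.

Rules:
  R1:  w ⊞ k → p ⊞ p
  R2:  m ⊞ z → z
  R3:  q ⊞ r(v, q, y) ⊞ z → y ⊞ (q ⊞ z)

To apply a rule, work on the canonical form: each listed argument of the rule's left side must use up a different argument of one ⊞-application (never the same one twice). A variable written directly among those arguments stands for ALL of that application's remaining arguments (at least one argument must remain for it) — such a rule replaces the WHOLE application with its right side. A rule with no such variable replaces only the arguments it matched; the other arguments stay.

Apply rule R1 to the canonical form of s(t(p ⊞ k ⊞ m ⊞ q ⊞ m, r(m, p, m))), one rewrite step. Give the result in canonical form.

Canonical form:  s(t(k ⊞ m ⊞ p ⊞ q, r(m, p, m)))
R1 matches:  uses k;  w := m ⊞ p ⊞ q
The extension variable absorbs all remaining arguments, so the whole application is rewritten.
Giving:  s(t(p, r(m, p, m)))

Answer: s(t(p, r(m, p, m)))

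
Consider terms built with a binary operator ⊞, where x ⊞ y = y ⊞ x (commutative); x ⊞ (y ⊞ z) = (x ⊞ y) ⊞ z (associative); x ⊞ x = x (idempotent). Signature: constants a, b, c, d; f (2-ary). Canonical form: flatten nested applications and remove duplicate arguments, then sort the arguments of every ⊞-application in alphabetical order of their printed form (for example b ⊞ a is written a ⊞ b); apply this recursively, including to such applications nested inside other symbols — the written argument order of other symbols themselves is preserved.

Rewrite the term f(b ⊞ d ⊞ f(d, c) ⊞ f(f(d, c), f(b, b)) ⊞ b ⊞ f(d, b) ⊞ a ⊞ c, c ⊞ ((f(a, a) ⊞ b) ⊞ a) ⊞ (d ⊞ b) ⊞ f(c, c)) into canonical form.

Answer: f(a ⊞ b ⊞ c ⊞ d ⊞ f(d, b) ⊞ f(d, c) ⊞ f(f(d, c), f(b, b)), a ⊞ b ⊞ c ⊞ d ⊞ f(a, a) ⊞ f(c, c))

Derivation:
Descend into:  b ⊞ d ⊞ f(d, c) ⊞ f(f(d, c), f(b, b)) ⊞ b ⊞ f(d, b) ⊞ a ⊞ c
Idempotence:  drop duplicate b
Sort:  a ⊞ b ⊞ c ⊞ d ⊞ f(d, b) ⊞ f(d, c) ⊞ f(f(d, c), f(b, b))
Reassemble:  f(a ⊞ b ⊞ c ⊞ d ⊞ f(d, b) ⊞ f(d, c) ⊞ f(f(d, c), f(b, b)), a ⊞ b ⊞ c ⊞ d ⊞ f(a, a) ⊞ f(c, c))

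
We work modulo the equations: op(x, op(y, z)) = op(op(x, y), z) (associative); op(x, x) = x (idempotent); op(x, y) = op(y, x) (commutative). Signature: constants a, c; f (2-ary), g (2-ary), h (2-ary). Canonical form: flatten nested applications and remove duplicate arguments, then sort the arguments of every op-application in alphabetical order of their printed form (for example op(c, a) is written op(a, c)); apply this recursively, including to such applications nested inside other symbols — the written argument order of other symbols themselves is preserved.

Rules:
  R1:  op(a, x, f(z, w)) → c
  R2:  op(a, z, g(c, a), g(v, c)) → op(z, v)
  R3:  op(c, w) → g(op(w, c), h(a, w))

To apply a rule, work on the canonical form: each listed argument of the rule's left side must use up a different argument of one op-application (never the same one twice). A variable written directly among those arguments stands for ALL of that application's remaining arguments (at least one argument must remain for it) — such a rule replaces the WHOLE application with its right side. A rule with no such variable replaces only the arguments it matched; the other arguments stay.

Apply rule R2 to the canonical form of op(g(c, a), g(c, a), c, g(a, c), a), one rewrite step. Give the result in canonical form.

Answer: op(a, c)

Derivation:
Canonical form:  op(a, c, g(a, c), g(c, a))
Apply R2:  consuming a, g(a, c), g(c, a);  v := a, z := c
The extension variable absorbs all remaining arguments, so the whole application is rewritten.
New term:  op(a, c)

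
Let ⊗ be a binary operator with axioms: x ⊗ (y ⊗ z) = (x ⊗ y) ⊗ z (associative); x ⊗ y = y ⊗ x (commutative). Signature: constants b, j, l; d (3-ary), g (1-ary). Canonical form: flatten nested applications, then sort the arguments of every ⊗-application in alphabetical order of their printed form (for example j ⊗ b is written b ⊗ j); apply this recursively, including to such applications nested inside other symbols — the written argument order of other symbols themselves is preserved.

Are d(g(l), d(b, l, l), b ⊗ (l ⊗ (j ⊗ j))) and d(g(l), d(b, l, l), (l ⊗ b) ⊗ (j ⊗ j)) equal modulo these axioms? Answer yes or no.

Answer: yes — both canonical forms are d(g(l), d(b, l, l), b ⊗ j ⊗ j ⊗ l)

Derivation:
Left:  d(g(l), d(b, l, l), b ⊗ (l ⊗ (j ⊗ j)))
  Work inside:  b ⊗ (l ⊗ (j ⊗ j))
  Merge nested applications:  b ⊗ l ⊗ j ⊗ j
  Order the arguments:  b ⊗ j ⊗ j ⊗ l
  Rebuild:  d(g(l), d(b, l, l), b ⊗ j ⊗ j ⊗ l)
Right:  d(g(l), d(b, l, l), (l ⊗ b) ⊗ (j ⊗ j))
  Descend into:  (l ⊗ b) ⊗ (j ⊗ j)
  Un-nest:  l ⊗ b ⊗ j ⊗ j
  Sort arguments:  b ⊗ j ⊗ j ⊗ l
  Rebuild:  d(g(l), d(b, l, l), b ⊗ j ⊗ j ⊗ l)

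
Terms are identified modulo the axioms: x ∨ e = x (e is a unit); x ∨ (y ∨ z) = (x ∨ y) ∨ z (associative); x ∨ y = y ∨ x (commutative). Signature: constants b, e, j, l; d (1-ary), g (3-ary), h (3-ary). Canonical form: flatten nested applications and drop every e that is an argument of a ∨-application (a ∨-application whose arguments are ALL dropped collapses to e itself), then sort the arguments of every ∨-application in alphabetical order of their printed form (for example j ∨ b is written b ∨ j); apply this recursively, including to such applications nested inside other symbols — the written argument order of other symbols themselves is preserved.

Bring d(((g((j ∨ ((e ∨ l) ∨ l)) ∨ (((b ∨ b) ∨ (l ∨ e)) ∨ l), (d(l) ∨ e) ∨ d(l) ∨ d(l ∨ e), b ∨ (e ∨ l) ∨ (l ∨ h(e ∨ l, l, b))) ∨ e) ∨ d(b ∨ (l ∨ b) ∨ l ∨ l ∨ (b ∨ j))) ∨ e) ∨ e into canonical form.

Answer: d(d(b ∨ b ∨ b ∨ j ∨ l ∨ l ∨ l) ∨ g(b ∨ b ∨ j ∨ l ∨ l ∨ l ∨ l, d(l) ∨ d(l) ∨ d(l), b ∨ h(l, l, b) ∨ l ∨ l))

Derivation:
Canonicalize subterm:  d(((g((j ∨ ((e ∨ l) ∨ l)) ∨ (((b ∨ b) ∨ (l ∨ e)) ∨ l), (d(l) ∨ e) ∨ d(l) ∨ d(l ∨ e), b ∨ (e ∨ l) ∨ (l ∨ h(e ∨ l, l, b))) ∨ e) ∨ d(b ∨ (l ∨ b) ∨ l ∨ l ∨ (b ∨ j))) ∨ e)  →  d(d(b ∨ b ∨ b ∨ j ∨ l ∨ l ∨ l) ∨ g(b ∨ b ∨ j ∨ l ∨ l ∨ l ∨ l, d(l) ∨ d(l) ∨ d(l), b ∨ h(l, l, b) ∨ l ∨ l))
Unit:  drop e
Order the arguments:  d(d(b ∨ b ∨ b ∨ j ∨ l ∨ l ∨ l) ∨ g(b ∨ b ∨ j ∨ l ∨ l ∨ l ∨ l, d(l) ∨ d(l) ∨ d(l), b ∨ h(l, l, b) ∨ l ∨ l))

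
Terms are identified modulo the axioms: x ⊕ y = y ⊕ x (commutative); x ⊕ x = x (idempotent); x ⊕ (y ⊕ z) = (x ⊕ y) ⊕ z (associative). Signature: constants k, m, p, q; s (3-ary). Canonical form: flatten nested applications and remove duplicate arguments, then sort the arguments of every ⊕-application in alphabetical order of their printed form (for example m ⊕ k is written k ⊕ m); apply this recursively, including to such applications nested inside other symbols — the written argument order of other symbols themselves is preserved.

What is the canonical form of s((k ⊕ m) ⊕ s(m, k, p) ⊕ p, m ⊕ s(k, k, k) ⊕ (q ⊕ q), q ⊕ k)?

Descend into:  m ⊕ s(k, k, k) ⊕ (q ⊕ q)
Flatten:  m ⊕ s(k, k, k) ⊕ q ⊕ q
Deduplicate:  drop duplicate q
Order the arguments:  m ⊕ q ⊕ s(k, k, k)
Rebuild:  s(k ⊕ m ⊕ p ⊕ s(m, k, p), m ⊕ q ⊕ s(k, k, k), k ⊕ q)

Answer: s(k ⊕ m ⊕ p ⊕ s(m, k, p), m ⊕ q ⊕ s(k, k, k), k ⊕ q)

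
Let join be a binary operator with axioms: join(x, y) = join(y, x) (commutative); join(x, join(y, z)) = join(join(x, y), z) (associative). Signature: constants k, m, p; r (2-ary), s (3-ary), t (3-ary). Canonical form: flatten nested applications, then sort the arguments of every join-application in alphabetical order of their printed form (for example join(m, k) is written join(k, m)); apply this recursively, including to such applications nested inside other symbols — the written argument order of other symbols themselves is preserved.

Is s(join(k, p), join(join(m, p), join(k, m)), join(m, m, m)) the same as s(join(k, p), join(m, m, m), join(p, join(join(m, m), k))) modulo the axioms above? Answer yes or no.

Answer: no — s(join(k, p), join(k, m, m, p), join(m, m, m)) vs s(join(k, p), join(m, m, m), join(k, m, m, p))

Derivation:
Left:  s(join(k, p), join(join(m, p), join(k, m)), join(m, m, m))
  Work inside:  join(join(m, p), join(k, m))
  Flatten:  join(m, p, k, m)
  Sort arguments:  join(k, m, m, p)
  Put back:  s(join(k, p), join(k, m, m, p), join(m, m, m))
Right:  s(join(k, p), join(m, m, m), join(p, join(join(m, m), k)))
  Work inside:  join(p, join(join(m, m), k))
  Merge nested applications:  join(p, m, m, k)
  Order the arguments:  join(k, m, m, p)
  Rebuild:  s(join(k, p), join(m, m, m), join(k, m, m, p))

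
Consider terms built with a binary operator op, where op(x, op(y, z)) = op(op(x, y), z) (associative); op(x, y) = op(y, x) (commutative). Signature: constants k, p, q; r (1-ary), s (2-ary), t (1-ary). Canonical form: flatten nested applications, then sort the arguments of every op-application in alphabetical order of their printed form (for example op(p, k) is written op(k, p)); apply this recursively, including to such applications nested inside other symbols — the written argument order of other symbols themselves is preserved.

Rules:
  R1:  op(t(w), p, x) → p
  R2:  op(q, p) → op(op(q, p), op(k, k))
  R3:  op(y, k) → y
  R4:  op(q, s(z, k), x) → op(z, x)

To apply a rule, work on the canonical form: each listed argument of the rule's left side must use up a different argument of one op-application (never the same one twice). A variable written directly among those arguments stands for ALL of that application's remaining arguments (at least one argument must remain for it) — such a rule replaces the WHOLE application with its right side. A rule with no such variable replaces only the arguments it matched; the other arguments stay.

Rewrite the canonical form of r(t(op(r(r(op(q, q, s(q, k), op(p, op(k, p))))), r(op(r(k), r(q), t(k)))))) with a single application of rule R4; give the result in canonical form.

Answer: r(t(op(r(op(r(k), r(q), t(k))), r(r(op(k, p, p, q, q))))))

Derivation:
Canonical form:  r(t(op(r(op(r(k), r(q), t(k))), r(r(op(k, p, p, q, q, s(q, k)))))))
Apply R4:  consuming q, s(q, k);  x := op(k, p, p, q), z := q
Every leftover argument binds to the variable; the entire application is replaced.
Giving:  r(t(op(r(op(r(k), r(q), t(k))), r(r(op(k, p, p, q, q))))))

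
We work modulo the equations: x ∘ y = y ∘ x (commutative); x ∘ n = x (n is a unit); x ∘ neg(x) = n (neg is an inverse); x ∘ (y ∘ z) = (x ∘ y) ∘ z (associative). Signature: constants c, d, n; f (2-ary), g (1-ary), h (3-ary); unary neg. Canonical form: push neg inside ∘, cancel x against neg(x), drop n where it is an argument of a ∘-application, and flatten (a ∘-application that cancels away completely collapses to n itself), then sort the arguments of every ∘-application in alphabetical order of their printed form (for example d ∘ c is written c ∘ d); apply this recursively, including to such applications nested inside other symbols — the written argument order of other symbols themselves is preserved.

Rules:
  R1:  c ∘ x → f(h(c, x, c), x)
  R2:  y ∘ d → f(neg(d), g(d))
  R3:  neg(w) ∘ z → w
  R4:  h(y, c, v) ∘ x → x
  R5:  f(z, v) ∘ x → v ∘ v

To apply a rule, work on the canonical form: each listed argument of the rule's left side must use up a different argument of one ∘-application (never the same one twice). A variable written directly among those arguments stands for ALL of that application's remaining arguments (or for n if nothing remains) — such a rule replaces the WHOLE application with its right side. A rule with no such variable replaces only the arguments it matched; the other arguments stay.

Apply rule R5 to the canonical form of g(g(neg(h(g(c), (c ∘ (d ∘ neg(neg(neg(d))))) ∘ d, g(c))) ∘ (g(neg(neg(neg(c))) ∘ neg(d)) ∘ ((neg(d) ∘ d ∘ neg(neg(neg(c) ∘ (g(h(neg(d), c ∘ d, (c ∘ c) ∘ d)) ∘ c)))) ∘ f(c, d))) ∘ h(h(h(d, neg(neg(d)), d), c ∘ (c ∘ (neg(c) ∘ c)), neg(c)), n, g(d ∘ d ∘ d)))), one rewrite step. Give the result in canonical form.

Answer: g(g(d ∘ d))

Derivation:
Canonical form:  g(g(f(c, d) ∘ g(h(neg(d), c ∘ d, c ∘ c ∘ d)) ∘ g(neg(c) ∘ neg(d)) ∘ h(h(h(d, d, d), c ∘ c, neg(c)), n, g(d ∘ d ∘ d)) ∘ neg(h(g(c), c ∘ d, g(c)))))
Match R5:  consume f(c, d);  v := d, x := g(h(neg(d), c ∘ d, c ∘ c ∘ d)) ∘ g(neg(c) ∘ neg(d)) ∘ h(h(h(d, d, d), c ∘ c, neg(c)), n, g(d ∘ d ∘ d)) ∘ neg(h(g(c), c ∘ d, g(c))), z := c
The variable takes the whole remainder — replace the entire application.
New term:  g(g(d ∘ d))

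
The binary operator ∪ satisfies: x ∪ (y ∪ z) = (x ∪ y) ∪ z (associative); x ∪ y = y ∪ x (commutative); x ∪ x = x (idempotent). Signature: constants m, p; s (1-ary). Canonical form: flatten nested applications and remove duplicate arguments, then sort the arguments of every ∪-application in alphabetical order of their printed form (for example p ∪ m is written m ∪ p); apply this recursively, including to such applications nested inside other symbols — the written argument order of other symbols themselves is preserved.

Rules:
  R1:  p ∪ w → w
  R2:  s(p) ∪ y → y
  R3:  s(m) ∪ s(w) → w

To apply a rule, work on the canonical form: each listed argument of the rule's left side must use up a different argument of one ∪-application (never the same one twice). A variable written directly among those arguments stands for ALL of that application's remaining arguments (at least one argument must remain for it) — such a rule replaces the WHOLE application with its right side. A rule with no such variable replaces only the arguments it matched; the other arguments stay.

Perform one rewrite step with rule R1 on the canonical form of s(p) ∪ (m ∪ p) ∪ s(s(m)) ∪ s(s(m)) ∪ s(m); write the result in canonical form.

Canonical form:  m ∪ p ∪ s(m) ∪ s(p) ∪ s(s(m))
Apply R1:  consuming p;  w := m ∪ s(m) ∪ s(p) ∪ s(s(m))
Every leftover argument binds to the variable; the entire application is replaced.
New term:  m ∪ s(m) ∪ s(p) ∪ s(s(m))

Answer: m ∪ s(m) ∪ s(p) ∪ s(s(m))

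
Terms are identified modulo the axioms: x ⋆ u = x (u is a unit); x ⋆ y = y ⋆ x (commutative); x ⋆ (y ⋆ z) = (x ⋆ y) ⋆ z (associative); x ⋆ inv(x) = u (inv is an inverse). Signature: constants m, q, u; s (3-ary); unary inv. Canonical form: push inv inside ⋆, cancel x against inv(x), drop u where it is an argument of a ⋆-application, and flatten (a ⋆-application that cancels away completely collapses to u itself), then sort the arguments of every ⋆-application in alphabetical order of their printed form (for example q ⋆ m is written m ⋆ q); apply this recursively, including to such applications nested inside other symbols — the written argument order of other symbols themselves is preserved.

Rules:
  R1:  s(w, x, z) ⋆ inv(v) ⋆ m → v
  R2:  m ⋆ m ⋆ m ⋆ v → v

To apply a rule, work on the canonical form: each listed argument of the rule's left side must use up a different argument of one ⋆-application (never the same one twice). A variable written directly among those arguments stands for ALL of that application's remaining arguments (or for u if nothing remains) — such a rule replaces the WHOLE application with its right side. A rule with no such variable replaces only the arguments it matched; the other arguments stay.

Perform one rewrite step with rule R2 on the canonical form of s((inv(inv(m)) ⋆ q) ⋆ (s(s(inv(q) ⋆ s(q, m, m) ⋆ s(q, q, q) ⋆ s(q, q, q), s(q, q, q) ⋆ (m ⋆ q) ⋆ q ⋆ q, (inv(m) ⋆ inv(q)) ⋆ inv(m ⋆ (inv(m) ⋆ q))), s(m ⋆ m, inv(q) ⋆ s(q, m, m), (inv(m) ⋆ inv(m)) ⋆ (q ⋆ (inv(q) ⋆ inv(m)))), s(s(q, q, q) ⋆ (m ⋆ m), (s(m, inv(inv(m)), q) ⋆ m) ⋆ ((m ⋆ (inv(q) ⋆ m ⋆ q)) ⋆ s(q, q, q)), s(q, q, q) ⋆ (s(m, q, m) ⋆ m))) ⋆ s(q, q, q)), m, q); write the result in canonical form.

Answer: s(m ⋆ q ⋆ s(q, q, q) ⋆ s(s(inv(q) ⋆ s(q, m, m) ⋆ s(q, q, q) ⋆ s(q, q, q), m ⋆ q ⋆ q ⋆ q ⋆ s(q, q, q), inv(m) ⋆ inv(q) ⋆ inv(q)), s(m ⋆ m, inv(q) ⋆ s(q, m, m), inv(m) ⋆ inv(m) ⋆ inv(m)), s(m ⋆ m ⋆ s(q, q, q), s(m, m, q) ⋆ s(q, q, q), m ⋆ s(m, q, m) ⋆ s(q, q, q))), m, q)

Derivation:
Canonical form:  s(m ⋆ q ⋆ s(q, q, q) ⋆ s(s(inv(q) ⋆ s(q, m, m) ⋆ s(q, q, q) ⋆ s(q, q, q), m ⋆ q ⋆ q ⋆ q ⋆ s(q, q, q), inv(m) ⋆ inv(q) ⋆ inv(q)), s(m ⋆ m, inv(q) ⋆ s(q, m, m), inv(m) ⋆ inv(m) ⋆ inv(m)), s(m ⋆ m ⋆ s(q, q, q), m ⋆ m ⋆ m ⋆ s(m, m, q) ⋆ s(q, q, q), m ⋆ s(m, q, m) ⋆ s(q, q, q))), m, q)
Match R2:  consume m, m, m;  v := s(m, m, q) ⋆ s(q, q, q)
Every leftover argument binds to the variable; the entire application is replaced.
New term:  s(m ⋆ q ⋆ s(q, q, q) ⋆ s(s(inv(q) ⋆ s(q, m, m) ⋆ s(q, q, q) ⋆ s(q, q, q), m ⋆ q ⋆ q ⋆ q ⋆ s(q, q, q), inv(m) ⋆ inv(q) ⋆ inv(q)), s(m ⋆ m, inv(q) ⋆ s(q, m, m), inv(m) ⋆ inv(m) ⋆ inv(m)), s(m ⋆ m ⋆ s(q, q, q), s(m, m, q) ⋆ s(q, q, q), m ⋆ s(m, q, m) ⋆ s(q, q, q))), m, q)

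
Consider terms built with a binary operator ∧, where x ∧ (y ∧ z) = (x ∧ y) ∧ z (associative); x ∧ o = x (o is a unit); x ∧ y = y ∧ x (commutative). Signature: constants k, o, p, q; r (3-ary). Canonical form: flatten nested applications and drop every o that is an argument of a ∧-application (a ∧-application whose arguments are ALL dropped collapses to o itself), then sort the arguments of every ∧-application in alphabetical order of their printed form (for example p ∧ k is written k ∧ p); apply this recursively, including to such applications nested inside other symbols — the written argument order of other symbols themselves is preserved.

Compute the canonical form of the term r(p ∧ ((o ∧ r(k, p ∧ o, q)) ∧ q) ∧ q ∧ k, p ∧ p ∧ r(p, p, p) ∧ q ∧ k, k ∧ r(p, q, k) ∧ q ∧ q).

Answer: r(k ∧ p ∧ q ∧ q ∧ r(k, p, q), k ∧ p ∧ p ∧ q ∧ r(p, p, p), k ∧ q ∧ q ∧ r(p, q, k))

Derivation:
Focus inside:  p ∧ ((o ∧ r(k, p ∧ o, q)) ∧ q) ∧ q ∧ k
Un-nest:  p ∧ o ∧ r(k, p ∧ o, q) ∧ q ∧ q ∧ k
Simplify inside:  r(k, p ∧ o, q)  →  r(k, p, q)
Unit:  drop o
Order the arguments:  k ∧ p ∧ q ∧ q ∧ r(k, p, q)
Rebuild:  r(k ∧ p ∧ q ∧ q ∧ r(k, p, q), k ∧ p ∧ p ∧ q ∧ r(p, p, p), k ∧ q ∧ q ∧ r(p, q, k))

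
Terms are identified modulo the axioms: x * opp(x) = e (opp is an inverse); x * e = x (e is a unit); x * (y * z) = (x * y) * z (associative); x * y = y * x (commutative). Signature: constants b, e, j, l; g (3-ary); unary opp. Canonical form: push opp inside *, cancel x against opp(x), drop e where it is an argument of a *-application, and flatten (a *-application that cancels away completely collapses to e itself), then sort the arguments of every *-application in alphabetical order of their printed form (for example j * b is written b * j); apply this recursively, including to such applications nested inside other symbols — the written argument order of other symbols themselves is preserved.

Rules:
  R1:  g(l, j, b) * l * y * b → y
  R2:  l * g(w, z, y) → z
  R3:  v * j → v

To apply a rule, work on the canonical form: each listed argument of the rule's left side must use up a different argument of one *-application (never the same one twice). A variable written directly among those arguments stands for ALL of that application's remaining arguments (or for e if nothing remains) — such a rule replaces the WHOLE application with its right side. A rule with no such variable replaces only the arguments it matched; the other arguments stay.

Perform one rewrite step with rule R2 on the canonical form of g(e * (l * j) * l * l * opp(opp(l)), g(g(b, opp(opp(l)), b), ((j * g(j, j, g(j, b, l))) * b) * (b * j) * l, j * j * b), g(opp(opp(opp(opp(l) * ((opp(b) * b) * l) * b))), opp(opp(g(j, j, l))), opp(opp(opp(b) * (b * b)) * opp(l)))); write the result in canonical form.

Canonical form:  g(j * l * l * l * l, g(g(b, l, b), b * b * g(j, j, g(j, b, l)) * j * j * l, b * j * j), g(opp(b), g(j, j, l), b * l))
Apply R2:  consuming g(j, j, g(j, b, l)), l;  w := j, y := g(j, b, l), z := j
Giving:  g(j * l * l * l * l, g(g(b, l, b), b * b * j * j * j, b * j * j), g(opp(b), g(j, j, l), b * l))

Answer: g(j * l * l * l * l, g(g(b, l, b), b * b * j * j * j, b * j * j), g(opp(b), g(j, j, l), b * l))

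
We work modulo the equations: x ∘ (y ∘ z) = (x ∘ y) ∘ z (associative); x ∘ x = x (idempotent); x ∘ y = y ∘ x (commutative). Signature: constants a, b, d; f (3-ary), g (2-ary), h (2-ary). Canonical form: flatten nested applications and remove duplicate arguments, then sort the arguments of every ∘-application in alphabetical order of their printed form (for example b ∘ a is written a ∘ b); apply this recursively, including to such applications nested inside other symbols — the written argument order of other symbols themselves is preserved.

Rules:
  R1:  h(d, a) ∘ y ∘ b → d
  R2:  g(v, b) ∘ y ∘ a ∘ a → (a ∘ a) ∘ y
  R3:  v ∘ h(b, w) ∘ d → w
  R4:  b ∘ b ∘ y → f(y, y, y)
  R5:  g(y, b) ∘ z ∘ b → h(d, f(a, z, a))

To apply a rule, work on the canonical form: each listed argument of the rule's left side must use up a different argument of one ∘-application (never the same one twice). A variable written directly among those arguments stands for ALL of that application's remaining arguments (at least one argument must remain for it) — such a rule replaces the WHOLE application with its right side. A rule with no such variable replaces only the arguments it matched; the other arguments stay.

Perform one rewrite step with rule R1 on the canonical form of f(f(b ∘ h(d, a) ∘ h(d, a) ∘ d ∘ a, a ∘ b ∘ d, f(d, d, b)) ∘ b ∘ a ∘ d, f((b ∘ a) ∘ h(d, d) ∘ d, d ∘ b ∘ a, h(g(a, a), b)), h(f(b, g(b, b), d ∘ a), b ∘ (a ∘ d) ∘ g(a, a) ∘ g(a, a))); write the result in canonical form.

Answer: f(a ∘ b ∘ d ∘ f(d, a ∘ b ∘ d, f(d, d, b)), f(a ∘ b ∘ d ∘ h(d, d), a ∘ b ∘ d, h(g(a, a), b)), h(f(b, g(b, b), a ∘ d), a ∘ b ∘ d ∘ g(a, a)))

Derivation:
Canonical form:  f(a ∘ b ∘ d ∘ f(a ∘ b ∘ d ∘ h(d, a), a ∘ b ∘ d, f(d, d, b)), f(a ∘ b ∘ d ∘ h(d, d), a ∘ b ∘ d, h(g(a, a), b)), h(f(b, g(b, b), a ∘ d), a ∘ b ∘ d ∘ g(a, a)))
Apply R1:  consuming b, h(d, a);  y := a ∘ d
Every leftover argument binds to the variable; the entire application is replaced.
Result:  f(a ∘ b ∘ d ∘ f(d, a ∘ b ∘ d, f(d, d, b)), f(a ∘ b ∘ d ∘ h(d, d), a ∘ b ∘ d, h(g(a, a), b)), h(f(b, g(b, b), a ∘ d), a ∘ b ∘ d ∘ g(a, a)))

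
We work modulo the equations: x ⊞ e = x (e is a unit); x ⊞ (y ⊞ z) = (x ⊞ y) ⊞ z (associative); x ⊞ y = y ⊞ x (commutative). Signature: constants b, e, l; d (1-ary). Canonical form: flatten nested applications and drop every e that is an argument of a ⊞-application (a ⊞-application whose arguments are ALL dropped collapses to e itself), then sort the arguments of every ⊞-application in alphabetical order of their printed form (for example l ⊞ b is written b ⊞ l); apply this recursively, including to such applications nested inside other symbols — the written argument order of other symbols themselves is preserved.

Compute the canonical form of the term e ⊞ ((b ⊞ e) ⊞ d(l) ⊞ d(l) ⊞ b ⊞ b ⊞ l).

Merge nested applications:  e ⊞ b ⊞ e ⊞ d(l) ⊞ d(l) ⊞ b ⊞ b ⊞ l
Unit:  drop e (×2)
Order the arguments:  b ⊞ b ⊞ b ⊞ d(l) ⊞ d(l) ⊞ l

Answer: b ⊞ b ⊞ b ⊞ d(l) ⊞ d(l) ⊞ l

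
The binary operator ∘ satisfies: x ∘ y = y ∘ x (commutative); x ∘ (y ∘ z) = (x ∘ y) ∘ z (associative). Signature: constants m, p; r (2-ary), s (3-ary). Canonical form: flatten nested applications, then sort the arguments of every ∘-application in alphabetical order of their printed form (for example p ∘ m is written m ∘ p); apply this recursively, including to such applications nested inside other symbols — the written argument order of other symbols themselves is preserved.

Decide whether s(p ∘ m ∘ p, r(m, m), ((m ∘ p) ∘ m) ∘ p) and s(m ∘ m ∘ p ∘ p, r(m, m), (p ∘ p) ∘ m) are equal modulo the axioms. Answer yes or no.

Left:  s(p ∘ m ∘ p, r(m, m), ((m ∘ p) ∘ m) ∘ p)
  Work inside:  ((m ∘ p) ∘ m) ∘ p
  Flatten:  m ∘ p ∘ m ∘ p
  Sort arguments:  m ∘ m ∘ p ∘ p
  Put back:  s(m ∘ p ∘ p, r(m, m), m ∘ m ∘ p ∘ p)
Right:  s(m ∘ m ∘ p ∘ p, r(m, m), (p ∘ p) ∘ m)
  Work inside:  (p ∘ p) ∘ m
  Flatten:  p ∘ p ∘ m
  Order the arguments:  m ∘ p ∘ p
  Put back:  s(m ∘ m ∘ p ∘ p, r(m, m), m ∘ p ∘ p)

Answer: no — s(m ∘ p ∘ p, r(m, m), m ∘ m ∘ p ∘ p) vs s(m ∘ m ∘ p ∘ p, r(m, m), m ∘ p ∘ p)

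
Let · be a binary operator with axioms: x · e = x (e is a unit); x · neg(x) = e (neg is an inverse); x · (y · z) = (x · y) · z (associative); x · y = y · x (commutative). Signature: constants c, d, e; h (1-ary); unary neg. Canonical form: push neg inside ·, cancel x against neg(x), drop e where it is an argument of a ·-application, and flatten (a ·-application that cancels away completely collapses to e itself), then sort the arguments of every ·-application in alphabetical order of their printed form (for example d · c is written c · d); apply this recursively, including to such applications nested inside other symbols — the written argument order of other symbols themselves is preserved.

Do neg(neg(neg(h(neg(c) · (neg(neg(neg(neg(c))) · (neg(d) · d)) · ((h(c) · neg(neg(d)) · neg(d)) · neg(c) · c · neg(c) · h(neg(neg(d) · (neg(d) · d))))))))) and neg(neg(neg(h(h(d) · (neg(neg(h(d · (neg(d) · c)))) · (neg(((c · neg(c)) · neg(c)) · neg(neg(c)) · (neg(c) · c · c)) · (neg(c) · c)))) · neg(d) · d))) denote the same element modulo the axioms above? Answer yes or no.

Left:  neg(neg(neg(h(neg(c) · (neg(neg(neg(neg(c))) · (neg(d) · d)) · ((h(c) · neg(neg(d)) · neg(d)) · neg(c) · c · neg(c) · h(neg(neg(d) · (neg(d) · d)))))))))
  Push neg inside:  distribute neg over · and collapse double neg
  Combine occurrences:  neg(h(h(c) · h(d) · neg(c)))
Right:  neg(neg(neg(h(h(d) · (neg(neg(h(d · (neg(d) · c)))) · (neg(((c · neg(c)) · neg(c)) · neg(neg(c)) · (neg(c) · c · c)) · (neg(c) · c)))) · neg(d) · d)))
  Push neg inside:  distribute neg over · and collapse double neg
  Cancel:  d cancels
  Combine occurrences:  neg(h(h(c) · h(d) · neg(c)))

Answer: yes — both canonical forms are neg(h(h(c) · h(d) · neg(c)))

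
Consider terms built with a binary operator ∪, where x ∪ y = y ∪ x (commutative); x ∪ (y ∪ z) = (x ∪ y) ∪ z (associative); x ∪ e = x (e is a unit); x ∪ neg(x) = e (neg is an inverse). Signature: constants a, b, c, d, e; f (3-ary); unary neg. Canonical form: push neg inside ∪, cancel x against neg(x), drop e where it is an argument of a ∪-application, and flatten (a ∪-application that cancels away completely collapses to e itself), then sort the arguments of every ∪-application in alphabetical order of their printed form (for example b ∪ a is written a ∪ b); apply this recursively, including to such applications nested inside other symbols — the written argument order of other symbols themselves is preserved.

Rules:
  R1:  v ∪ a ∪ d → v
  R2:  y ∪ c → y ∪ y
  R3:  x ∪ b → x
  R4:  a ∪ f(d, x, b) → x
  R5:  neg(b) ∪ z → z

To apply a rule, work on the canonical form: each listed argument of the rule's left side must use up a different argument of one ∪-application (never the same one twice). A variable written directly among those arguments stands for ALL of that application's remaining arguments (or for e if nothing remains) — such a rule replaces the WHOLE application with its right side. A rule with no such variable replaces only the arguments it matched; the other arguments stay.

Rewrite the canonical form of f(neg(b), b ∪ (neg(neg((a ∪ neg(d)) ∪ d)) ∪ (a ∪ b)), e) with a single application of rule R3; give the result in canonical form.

Answer: f(neg(b), a ∪ a ∪ b, e)

Derivation:
Canonical form:  f(neg(b), a ∪ a ∪ b ∪ b, e)
Match R3:  consume b;  x := a ∪ a ∪ b
Every leftover argument binds to the variable; the entire application is replaced.
Giving:  f(neg(b), a ∪ a ∪ b, e)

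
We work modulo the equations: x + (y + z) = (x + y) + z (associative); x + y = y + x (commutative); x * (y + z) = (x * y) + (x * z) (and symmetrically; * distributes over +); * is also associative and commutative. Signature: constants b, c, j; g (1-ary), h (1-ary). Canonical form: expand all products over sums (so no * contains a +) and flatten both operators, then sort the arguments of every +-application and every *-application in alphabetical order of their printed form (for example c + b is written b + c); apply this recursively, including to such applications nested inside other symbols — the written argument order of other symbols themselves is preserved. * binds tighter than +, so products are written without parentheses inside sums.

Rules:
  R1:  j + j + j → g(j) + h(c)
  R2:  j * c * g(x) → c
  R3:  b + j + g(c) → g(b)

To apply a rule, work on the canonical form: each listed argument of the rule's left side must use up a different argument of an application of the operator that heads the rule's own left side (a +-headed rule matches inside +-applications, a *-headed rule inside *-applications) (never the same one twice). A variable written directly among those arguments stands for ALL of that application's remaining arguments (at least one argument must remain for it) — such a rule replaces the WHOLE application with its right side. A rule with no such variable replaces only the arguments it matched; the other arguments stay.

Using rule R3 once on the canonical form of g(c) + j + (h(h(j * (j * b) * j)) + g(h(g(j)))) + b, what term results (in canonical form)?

Canonical form:  b + g(c) + g(h(g(j))) + h(h(b * j * j * j)) + j
Apply R3:  consuming b, g(c), j
Result:  g(b) + g(h(g(j))) + h(h(b * j * j * j))

Answer: g(b) + g(h(g(j))) + h(h(b * j * j * j))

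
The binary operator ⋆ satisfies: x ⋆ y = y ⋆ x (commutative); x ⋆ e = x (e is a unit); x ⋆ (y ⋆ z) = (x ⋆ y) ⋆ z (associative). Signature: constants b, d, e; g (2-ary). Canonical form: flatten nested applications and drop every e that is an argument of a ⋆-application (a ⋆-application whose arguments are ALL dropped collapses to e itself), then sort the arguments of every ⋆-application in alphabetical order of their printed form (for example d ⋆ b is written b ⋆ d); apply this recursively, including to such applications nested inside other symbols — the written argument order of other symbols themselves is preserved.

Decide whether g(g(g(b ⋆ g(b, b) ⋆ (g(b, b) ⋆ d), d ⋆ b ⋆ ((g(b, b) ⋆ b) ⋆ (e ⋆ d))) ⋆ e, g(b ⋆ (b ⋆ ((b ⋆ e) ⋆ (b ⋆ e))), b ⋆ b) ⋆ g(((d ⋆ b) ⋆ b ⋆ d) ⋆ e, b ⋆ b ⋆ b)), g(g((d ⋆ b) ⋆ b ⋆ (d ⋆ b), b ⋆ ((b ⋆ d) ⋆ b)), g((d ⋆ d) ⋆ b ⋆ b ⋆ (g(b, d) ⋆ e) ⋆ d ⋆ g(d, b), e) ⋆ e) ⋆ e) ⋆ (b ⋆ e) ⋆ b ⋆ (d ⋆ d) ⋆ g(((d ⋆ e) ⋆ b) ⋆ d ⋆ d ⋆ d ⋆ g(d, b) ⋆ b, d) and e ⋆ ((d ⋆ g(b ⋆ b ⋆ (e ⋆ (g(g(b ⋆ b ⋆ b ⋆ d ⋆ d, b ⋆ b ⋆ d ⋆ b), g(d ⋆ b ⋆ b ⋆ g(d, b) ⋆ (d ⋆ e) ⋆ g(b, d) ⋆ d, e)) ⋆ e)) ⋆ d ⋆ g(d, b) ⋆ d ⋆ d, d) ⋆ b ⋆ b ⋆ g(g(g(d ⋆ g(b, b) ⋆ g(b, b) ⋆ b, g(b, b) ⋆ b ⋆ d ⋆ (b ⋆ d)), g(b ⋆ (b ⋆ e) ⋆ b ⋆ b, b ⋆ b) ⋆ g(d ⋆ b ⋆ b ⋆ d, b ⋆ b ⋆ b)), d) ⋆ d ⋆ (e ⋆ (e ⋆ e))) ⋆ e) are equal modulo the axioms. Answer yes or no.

Left:  g(g(g(b ⋆ g(b, b) ⋆ (g(b, b) ⋆ d), d ⋆ b ⋆ ((g(b, b) ⋆ b) ⋆ (e ⋆ d))) ⋆ e, g(b ⋆ (b ⋆ ((b ⋆ e) ⋆ (b ⋆ e))), b ⋆ b) ⋆ g(((d ⋆ b) ⋆ b ⋆ d) ⋆ e, b ⋆ b ⋆ b)), g(g((d ⋆ b) ⋆ b ⋆ (d ⋆ b), b ⋆ ((b ⋆ d) ⋆ b)), g((d ⋆ d) ⋆ b ⋆ b ⋆ (g(b, d) ⋆ e) ⋆ d ⋆ g(d, b), e) ⋆ e) ⋆ e) ⋆ (b ⋆ e) ⋆ b ⋆ (d ⋆ d) ⋆ g(((d ⋆ e) ⋆ b) ⋆ d ⋆ d ⋆ d ⋆ g(d, b) ⋆ b, d)
  Flatten:  g(g(g(b ⋆ g(b, b) ⋆ (g(b, b) ⋆ d), d ⋆ b ⋆ ((g(b, b) ⋆ b) ⋆ (e ⋆ d))) ⋆ e, g(b ⋆ (b ⋆ ((b ⋆ e) ⋆ (b ⋆ e))), b ⋆ b) ⋆ g(((d ⋆ b) ⋆ b ⋆ d) ⋆ e, b ⋆ b ⋆ b)), g(g((d ⋆ b) ⋆ b ⋆ (d ⋆ b), b ⋆ ((b ⋆ d) ⋆ b)), g((d ⋆ d) ⋆ b ⋆ b ⋆ (g(b, d) ⋆ e) ⋆ d ⋆ g(d, b), e) ⋆ e) ⋆ e) ⋆ b ⋆ e ⋆ b ⋆ d ⋆ d ⋆ g(((d ⋆ e) ⋆ b) ⋆ d ⋆ d ⋆ d ⋆ g(d, b) ⋆ b, d)
  Canonicalize subterm:  g(g(g(b ⋆ g(b, b) ⋆ (g(b, b) ⋆ d), d ⋆ b ⋆ ((g(b, b) ⋆ b) ⋆ (e ⋆ d))) ⋆ e, g(b ⋆ (b ⋆ ((b ⋆ e) ⋆ (b ⋆ e))), b ⋆ b) ⋆ g(((d ⋆ b) ⋆ b ⋆ d) ⋆ e, b ⋆ b ⋆ b)), g(g((d ⋆ b) ⋆ b ⋆ (d ⋆ b), b ⋆ ((b ⋆ d) ⋆ b)), g((d ⋆ d) ⋆ b ⋆ b ⋆ (g(b, d) ⋆ e) ⋆ d ⋆ g(d, b), e) ⋆ e) ⋆ e)  →  g(g(g(b ⋆ d ⋆ g(b, b) ⋆ g(b, b), b ⋆ b ⋆ d ⋆ d ⋆ g(b, b)), g(b ⋆ b ⋆ b ⋆ b, b ⋆ b) ⋆ g(b ⋆ b ⋆ d ⋆ d, b ⋆ b ⋆ b)), g(g(b ⋆ b ⋆ b ⋆ d ⋆ d, b ⋆ b ⋆ b ⋆ d), g(b ⋆ b ⋆ d ⋆ d ⋆ d ⋆ g(b, d) ⋆ g(d, b), e)))
  Simplify inside:  g(((d ⋆ e) ⋆ b) ⋆ d ⋆ d ⋆ d ⋆ g(d, b) ⋆ b, d)  →  g(b ⋆ b ⋆ d ⋆ d ⋆ d ⋆ d ⋆ g(d, b), d)
  Unit:  drop e
  Sort:  b ⋆ b ⋆ d ⋆ d ⋆ g(b ⋆ b ⋆ d ⋆ d ⋆ d ⋆ d ⋆ g(d, b), d) ⋆ g(g(g(b ⋆ d ⋆ g(b, b) ⋆ g(b, b), b ⋆ b ⋆ d ⋆ d ⋆ g(b, b)), g(b ⋆ b ⋆ b ⋆ b, b ⋆ b) ⋆ g(b ⋆ b ⋆ d ⋆ d, b ⋆ b ⋆ b)), g(g(b ⋆ b ⋆ b ⋆ d ⋆ d, b ⋆ b ⋆ b ⋆ d), g(b ⋆ b ⋆ d ⋆ d ⋆ d ⋆ g(b, d) ⋆ g(d, b), e)))
Right:  e ⋆ ((d ⋆ g(b ⋆ b ⋆ (e ⋆ (g(g(b ⋆ b ⋆ b ⋆ d ⋆ d, b ⋆ b ⋆ d ⋆ b), g(d ⋆ b ⋆ b ⋆ g(d, b) ⋆ (d ⋆ e) ⋆ g(b, d) ⋆ d, e)) ⋆ e)) ⋆ d ⋆ g(d, b) ⋆ d ⋆ d, d) ⋆ b ⋆ b ⋆ g(g(g(d ⋆ g(b, b) ⋆ g(b, b) ⋆ b, g(b, b) ⋆ b ⋆ d ⋆ (b ⋆ d)), g(b ⋆ (b ⋆ e) ⋆ b ⋆ b, b ⋆ b) ⋆ g(d ⋆ b ⋆ b ⋆ d, b ⋆ b ⋆ b)), d) ⋆ d ⋆ (e ⋆ (e ⋆ e))) ⋆ e)
  Un-nest:  e ⋆ d ⋆ g(b ⋆ b ⋆ (e ⋆ (g(g(b ⋆ b ⋆ b ⋆ d ⋆ d, b ⋆ b ⋆ d ⋆ b), g(d ⋆ b ⋆ b ⋆ g(d, b) ⋆ (d ⋆ e) ⋆ g(b, d) ⋆ d, e)) ⋆ e)) ⋆ d ⋆ g(d, b) ⋆ d ⋆ d, d) ⋆ b ⋆ b ⋆ g(g(g(d ⋆ g(b, b) ⋆ g(b, b) ⋆ b, g(b, b) ⋆ b ⋆ d ⋆ (b ⋆ d)), g(b ⋆ (b ⋆ e) ⋆ b ⋆ b, b ⋆ b) ⋆ g(d ⋆ b ⋆ b ⋆ d, b ⋆ b ⋆ b)), d) ⋆ d ⋆ e ⋆ e ⋆ e ⋆ e
  Inside:  g(b ⋆ b ⋆ (e ⋆ (g(g(b ⋆ b ⋆ b ⋆ d ⋆ d, b ⋆ b ⋆ d ⋆ b), g(d ⋆ b ⋆ b ⋆ g(d, b) ⋆ (d ⋆ e) ⋆ g(b, d) ⋆ d, e)) ⋆ e)) ⋆ d ⋆ g(d, b) ⋆ d ⋆ d, d)  →  g(b ⋆ b ⋆ d ⋆ d ⋆ d ⋆ g(d, b) ⋆ g(g(b ⋆ b ⋆ b ⋆ d ⋆ d, b ⋆ b ⋆ b ⋆ d), g(b ⋆ b ⋆ d ⋆ d ⋆ d ⋆ g(b, d) ⋆ g(d, b), e)), d)
  Canonicalize subterm:  g(g(g(d ⋆ g(b, b) ⋆ g(b, b) ⋆ b, g(b, b) ⋆ b ⋆ d ⋆ (b ⋆ d)), g(b ⋆ (b ⋆ e) ⋆ b ⋆ b, b ⋆ b) ⋆ g(d ⋆ b ⋆ b ⋆ d, b ⋆ b ⋆ b)), d)  →  g(g(g(b ⋆ d ⋆ g(b, b) ⋆ g(b, b), b ⋆ b ⋆ d ⋆ d ⋆ g(b, b)), g(b ⋆ b ⋆ b ⋆ b, b ⋆ b) ⋆ g(b ⋆ b ⋆ d ⋆ d, b ⋆ b ⋆ b)), d)
  Units out:  drop e (×5)
  Sort:  b ⋆ b ⋆ d ⋆ d ⋆ g(b ⋆ b ⋆ d ⋆ d ⋆ d ⋆ g(d, b) ⋆ g(g(b ⋆ b ⋆ b ⋆ d ⋆ d, b ⋆ b ⋆ b ⋆ d), g(b ⋆ b ⋆ d ⋆ d ⋆ d ⋆ g(b, d) ⋆ g(d, b), e)), d) ⋆ g(g(g(b ⋆ d ⋆ g(b, b) ⋆ g(b, b), b ⋆ b ⋆ d ⋆ d ⋆ g(b, b)), g(b ⋆ b ⋆ b ⋆ b, b ⋆ b) ⋆ g(b ⋆ b ⋆ d ⋆ d, b ⋆ b ⋆ b)), d)

Answer: no — b ⋆ b ⋆ d ⋆ d ⋆ g(b ⋆ b ⋆ d ⋆ d ⋆ d ⋆ d ⋆ g(d, b), d) ⋆ g(g(g(b ⋆ d ⋆ g(b, b) ⋆ g(b, b), b ⋆ b ⋆ d ⋆ d ⋆ g(b, b)), g(b ⋆ b ⋆ b ⋆ b, b ⋆ b) ⋆ g(b ⋆ b ⋆ d ⋆ d, b ⋆ b ⋆ b)), g(g(b ⋆ b ⋆ b ⋆ d ⋆ d, b ⋆ b ⋆ b ⋆ d), g(b ⋆ b ⋆ d ⋆ d ⋆ d ⋆ g(b, d) ⋆ g(d, b), e))) vs b ⋆ b ⋆ d ⋆ d ⋆ g(b ⋆ b ⋆ d ⋆ d ⋆ d ⋆ g(d, b) ⋆ g(g(b ⋆ b ⋆ b ⋆ d ⋆ d, b ⋆ b ⋆ b ⋆ d), g(b ⋆ b ⋆ d ⋆ d ⋆ d ⋆ g(b, d) ⋆ g(d, b), e)), d) ⋆ g(g(g(b ⋆ d ⋆ g(b, b) ⋆ g(b, b), b ⋆ b ⋆ d ⋆ d ⋆ g(b, b)), g(b ⋆ b ⋆ b ⋆ b, b ⋆ b) ⋆ g(b ⋆ b ⋆ d ⋆ d, b ⋆ b ⋆ b)), d)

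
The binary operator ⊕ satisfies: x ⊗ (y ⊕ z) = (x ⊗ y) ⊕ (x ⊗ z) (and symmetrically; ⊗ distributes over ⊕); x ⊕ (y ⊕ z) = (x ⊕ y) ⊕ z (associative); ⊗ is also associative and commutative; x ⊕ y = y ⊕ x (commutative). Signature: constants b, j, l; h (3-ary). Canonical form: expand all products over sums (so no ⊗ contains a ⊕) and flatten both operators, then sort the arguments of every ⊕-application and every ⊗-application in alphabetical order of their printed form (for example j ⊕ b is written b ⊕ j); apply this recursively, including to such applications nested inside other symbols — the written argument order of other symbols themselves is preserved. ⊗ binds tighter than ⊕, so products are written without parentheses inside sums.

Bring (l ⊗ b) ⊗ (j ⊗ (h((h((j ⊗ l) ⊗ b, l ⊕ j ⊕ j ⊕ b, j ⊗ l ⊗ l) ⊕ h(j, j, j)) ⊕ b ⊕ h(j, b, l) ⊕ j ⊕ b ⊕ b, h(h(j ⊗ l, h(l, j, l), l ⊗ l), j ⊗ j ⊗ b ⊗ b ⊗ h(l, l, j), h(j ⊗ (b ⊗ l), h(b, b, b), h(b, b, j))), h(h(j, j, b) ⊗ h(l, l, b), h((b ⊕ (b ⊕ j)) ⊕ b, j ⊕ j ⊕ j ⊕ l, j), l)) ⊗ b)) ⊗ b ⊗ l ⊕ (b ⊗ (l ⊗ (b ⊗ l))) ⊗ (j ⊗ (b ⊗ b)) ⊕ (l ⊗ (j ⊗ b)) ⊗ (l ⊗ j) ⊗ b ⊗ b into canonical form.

Flatten:  b ⊗ b ⊗ b ⊗ h(b ⊕ b ⊕ b ⊕ h(b ⊗ j ⊗ l, b ⊕ j ⊕ j ⊕ l, j ⊗ l ⊗ l) ⊕ h(j, b, l) ⊕ h(j, j, j) ⊕ j, h(h(j ⊗ l, h(l, j, l), l ⊗ l), b ⊗ b ⊗ h(l, l, j) ⊗ j ⊗ j, h(b ⊗ j ⊗ l, h(b, b, b), h(b, b, j))), h(h(j, j, b) ⊗ h(l, l, b), h(b ⊕ b ⊕ b ⊕ j, j ⊕ j ⊕ j ⊕ l, j), l)) ⊗ j ⊗ l ⊗ l ⊕ b ⊗ b ⊗ b ⊗ b ⊗ j ⊗ l ⊗ l ⊕ b ⊗ b ⊗ b ⊗ j ⊗ j ⊗ l ⊗ l
Order the arguments:  b ⊗ b ⊗ b ⊗ b ⊗ j ⊗ l ⊗ l ⊕ b ⊗ b ⊗ b ⊗ h(b ⊕ b ⊕ b ⊕ h(b ⊗ j ⊗ l, b ⊕ j ⊕ j ⊕ l, j ⊗ l ⊗ l) ⊕ h(j, b, l) ⊕ h(j, j, j) ⊕ j, h(h(j ⊗ l, h(l, j, l), l ⊗ l), b ⊗ b ⊗ h(l, l, j) ⊗ j ⊗ j, h(b ⊗ j ⊗ l, h(b, b, b), h(b, b, j))), h(h(j, j, b) ⊗ h(l, l, b), h(b ⊕ b ⊕ b ⊕ j, j ⊕ j ⊕ j ⊕ l, j), l)) ⊗ j ⊗ l ⊗ l ⊕ b ⊗ b ⊗ b ⊗ j ⊗ j ⊗ l ⊗ l

Answer: b ⊗ b ⊗ b ⊗ b ⊗ j ⊗ l ⊗ l ⊕ b ⊗ b ⊗ b ⊗ h(b ⊕ b ⊕ b ⊕ h(b ⊗ j ⊗ l, b ⊕ j ⊕ j ⊕ l, j ⊗ l ⊗ l) ⊕ h(j, b, l) ⊕ h(j, j, j) ⊕ j, h(h(j ⊗ l, h(l, j, l), l ⊗ l), b ⊗ b ⊗ h(l, l, j) ⊗ j ⊗ j, h(b ⊗ j ⊗ l, h(b, b, b), h(b, b, j))), h(h(j, j, b) ⊗ h(l, l, b), h(b ⊕ b ⊕ b ⊕ j, j ⊕ j ⊕ j ⊕ l, j), l)) ⊗ j ⊗ l ⊗ l ⊕ b ⊗ b ⊗ b ⊗ j ⊗ j ⊗ l ⊗ l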